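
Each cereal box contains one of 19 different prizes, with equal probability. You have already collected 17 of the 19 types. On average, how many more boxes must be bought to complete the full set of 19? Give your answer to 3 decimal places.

28.500

Starting from 17 distinct types, each trial gives a new one with probability (19−i)/19 when i types are held, so the wait for the next new type is 19/(19−i).
E = 19/2 + 19/1 = 57/2 ≈ 28.500.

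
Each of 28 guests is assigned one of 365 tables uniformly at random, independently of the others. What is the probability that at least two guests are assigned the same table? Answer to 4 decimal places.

It's easier to compute the probability that all 28 are distinct.
P(all distinct) = 365/365 · 364/365 · ··· · 338/365 ≈ 0.3455.
So the probability of at least one match is 1 − 0.3455 = 0.6545.

0.6545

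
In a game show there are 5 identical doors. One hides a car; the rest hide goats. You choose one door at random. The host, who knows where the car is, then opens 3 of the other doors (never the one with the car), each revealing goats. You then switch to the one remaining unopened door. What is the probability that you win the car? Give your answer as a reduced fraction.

Your original door holds the car with probability 1/5, so the other 4 collectively hold it with probability 4/5.
The host can always find 3 empty doors to open, so the reveals don't change that 4/5; it is now spread over the 1 remaining unopened door.
P(win by switching) = (4/5) · (1/1) = 4/5.

4/5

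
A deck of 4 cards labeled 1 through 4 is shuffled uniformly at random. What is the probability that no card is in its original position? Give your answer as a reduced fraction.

This is the derangement probability: permutations of 4 with no fixed point.
D(4) = 4! · (1 − 1/1! + 1/2! − ··· + (−1)^4/4!) = 9.
P = 9/24 = 3/8.

3/8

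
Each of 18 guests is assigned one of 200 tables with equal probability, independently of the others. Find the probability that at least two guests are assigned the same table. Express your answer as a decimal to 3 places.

0.545

It's easier to compute the probability that all 18 are distinct.
P(all distinct) = 200/200 · 199/200 · ··· · 183/200 ≈ 0.455.
So the probability of at least one match is 1 − 0.455 = 0.545.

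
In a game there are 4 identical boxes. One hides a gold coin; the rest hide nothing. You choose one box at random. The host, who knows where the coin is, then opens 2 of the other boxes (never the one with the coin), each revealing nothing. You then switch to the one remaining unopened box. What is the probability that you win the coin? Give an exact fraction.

3/4

Your original box holds the coin with probability 1/4, so the other 3 collectively hold it with probability 3/4.
The host can always find 2 empty boxes to open, so the reveals don't change that 3/4; it is now spread over the 1 remaining unopened box.
P(win by switching) = (3/4) · (1/1) = 3/4.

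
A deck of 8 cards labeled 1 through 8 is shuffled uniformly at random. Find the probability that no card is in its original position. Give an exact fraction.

This is the derangement probability: permutations of 8 with no fixed point.
D(8) = 8! · (1 − 1/1! + 1/2! − ··· + (−1)^8/8!) = 14833.
P = 14833/40320 = 2119/5760.

2119/5760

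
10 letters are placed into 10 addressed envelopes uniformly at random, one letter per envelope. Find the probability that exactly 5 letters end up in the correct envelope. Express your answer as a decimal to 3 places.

Choose which 5 of the 10 are fixed: C(10,5) = 252 ways.
The remaining 5 must have no fixed point: D(5) = 44.
P = 252·44/3628800 = 11/3600 ≈ 0.003.

0.003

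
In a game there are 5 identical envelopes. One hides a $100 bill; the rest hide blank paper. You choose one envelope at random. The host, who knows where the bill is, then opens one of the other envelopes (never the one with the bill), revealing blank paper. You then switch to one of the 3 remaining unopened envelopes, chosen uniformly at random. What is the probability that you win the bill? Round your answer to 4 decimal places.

0.2667

Your original envelope holds the bill with probability 1/5, so the other 4 collectively hold it with probability 4/5.
The host can always find an empty envelope to open, so this doesn't change that 4/5; it is now spread over the 3 remaining unopened envelopes.
P(win by switching) = (4/5) · (1/3) = 4/15 ≈ 0.2667.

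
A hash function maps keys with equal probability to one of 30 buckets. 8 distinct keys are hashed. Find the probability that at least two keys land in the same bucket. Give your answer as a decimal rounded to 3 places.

0.640

It's easier to compute the probability that all 8 are distinct.
P(all distinct) = 30/30 · 29/30 · ··· · 23/30 ≈ 0.360.
So the probability of at least one match is 1 − 0.360 = 0.640.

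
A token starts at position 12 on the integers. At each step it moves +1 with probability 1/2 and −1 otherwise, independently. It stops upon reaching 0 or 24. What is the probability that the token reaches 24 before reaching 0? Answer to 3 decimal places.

With a fair step, P(i) = ½P(i−1) + ½P(i+1) with P(0)=0, P(24)=1 has the linear solution P(i) = i/24.
P(12) = 12/24 = 1/2 ≈ 0.500.

0.500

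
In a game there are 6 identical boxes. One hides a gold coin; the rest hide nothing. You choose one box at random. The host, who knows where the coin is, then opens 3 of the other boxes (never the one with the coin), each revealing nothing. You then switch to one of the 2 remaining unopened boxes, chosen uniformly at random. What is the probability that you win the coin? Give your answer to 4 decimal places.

Your original box holds the coin with probability 1/6, so the other 5 collectively hold it with probability 5/6.
The host can always find 3 empty boxes to open, so the reveals don't change that 5/6; it is now spread over the 2 remaining unopened boxes.
P(win by switching) = (5/6) · (1/2) = 5/12 ≈ 0.4167.

0.4167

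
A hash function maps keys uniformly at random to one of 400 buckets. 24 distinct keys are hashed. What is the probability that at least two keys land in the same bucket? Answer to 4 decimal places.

It's easier to compute the probability that all 24 are distinct.
P(all distinct) = 400/400 · 399/400 · ··· · 377/400 ≈ 0.4946.
So the probability of at least one match is 1 − 0.4946 = 0.5054.

0.5054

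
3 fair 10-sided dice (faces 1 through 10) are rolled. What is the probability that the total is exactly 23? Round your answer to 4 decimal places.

There are 10^3 = 1000 equally likely outcomes.
The number of ordered 3-tuples from {1,…,10} summing to 23 is 36.
P(sum = 23) = 36/1000 = 9/250 ≈ 0.0360.

0.0360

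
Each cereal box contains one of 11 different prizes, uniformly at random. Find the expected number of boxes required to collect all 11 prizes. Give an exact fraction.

83711/2520

After i distinct types are collected, each trial gives a new one with probability (11−i)/11, so the expected wait for the next new type is 11/(11−i).
E = 11/11 + 11/10 + 11/9 + 11/8 + 11/7 + 11/6 + 11/5 + 11/4 + 11/3 + 11/2 + 11/1 = 83711/2520.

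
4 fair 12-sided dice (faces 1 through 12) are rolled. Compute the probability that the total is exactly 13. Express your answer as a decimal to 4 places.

0.0106

There are 12^4 = 20736 equally likely outcomes.
The number of ordered 4-tuples from {1,…,12} summing to 13 is 220.
P(sum = 13) = 220/20736 = 55/5184 ≈ 0.0106.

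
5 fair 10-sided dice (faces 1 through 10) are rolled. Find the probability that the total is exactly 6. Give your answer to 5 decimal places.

0.00005

There are 10^5 = 100000 equally likely outcomes.
The number of ordered 5-tuples from {1,…,10} summing to 6 is 5.
P(sum = 6) = 5/100000 = 1/20000 ≈ 0.00005.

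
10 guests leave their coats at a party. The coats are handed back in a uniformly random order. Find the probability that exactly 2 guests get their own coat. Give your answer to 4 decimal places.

Choose which 2 of the 10 are fixed: C(10,2) = 45 ways.
The remaining 8 must have no fixed point: D(8) = 14833.
P = 45·14833/3628800 = 2119/11520 ≈ 0.1839.

0.1839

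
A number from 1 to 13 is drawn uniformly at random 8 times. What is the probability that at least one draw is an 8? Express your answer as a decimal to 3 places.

P(no draw is an 8) = (12/13)^8 ≈ 0.527.
P(at least one) = 1 − 0.527 = 0.473.

0.473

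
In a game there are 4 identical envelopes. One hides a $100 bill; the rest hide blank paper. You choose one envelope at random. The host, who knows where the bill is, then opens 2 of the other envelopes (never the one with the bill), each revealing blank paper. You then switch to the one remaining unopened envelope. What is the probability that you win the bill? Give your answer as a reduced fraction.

3/4

Your original envelope holds the bill with probability 1/4, so the other 3 collectively hold it with probability 3/4.
The host can always find 2 empty envelopes to open, so the reveals don't change that 3/4; it is now spread over the 1 remaining unopened envelope.
P(win by switching) = (3/4) · (1/1) = 3/4.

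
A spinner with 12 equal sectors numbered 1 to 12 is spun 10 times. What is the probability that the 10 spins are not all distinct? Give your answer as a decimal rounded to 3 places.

0.996

P(all 10 different) = 12/12 · 11/12 · ··· · 3/12 ≈ 0.004.
P(at least two equal) = 1 − 0.004 = 0.996.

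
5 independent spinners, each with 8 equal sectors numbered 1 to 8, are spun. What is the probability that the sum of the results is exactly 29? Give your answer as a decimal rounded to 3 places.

0.036

There are 8^5 = 32768 equally likely outcomes.
The number of ordered 5-tuples from {1,…,8} summing to 29 is 1190.
P(sum = 29) = 1190/32768 = 595/16384 ≈ 0.036.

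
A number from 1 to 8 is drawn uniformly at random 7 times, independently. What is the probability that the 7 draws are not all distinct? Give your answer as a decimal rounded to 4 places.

0.9808

P(all 7 different) = 8/8 · 7/8 · ··· · 2/8 ≈ 0.0192.
P(at least two equal) = 1 − 0.0192 = 0.9808.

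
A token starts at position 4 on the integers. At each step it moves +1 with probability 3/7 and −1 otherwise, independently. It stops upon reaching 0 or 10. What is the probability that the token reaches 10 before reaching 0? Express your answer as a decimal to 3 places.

0.129

Let r = q/p = (4/7)/(3/7) = 4/3. The recurrence P(i) = p·P(i+1) + q·P(i−1) with P(0)=0, P(10)=1 gives P(i) = (1 − r^i)/(1 − r^10).
P(4) = (1 − (4/3)^4) / (1 − (4/3)^10) = 18225/141361 ≈ 0.129.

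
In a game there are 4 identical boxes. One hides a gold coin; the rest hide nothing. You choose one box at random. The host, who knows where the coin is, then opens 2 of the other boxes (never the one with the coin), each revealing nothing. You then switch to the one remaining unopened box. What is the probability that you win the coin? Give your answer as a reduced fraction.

Your original box holds the coin with probability 1/4, so the other 3 collectively hold it with probability 3/4.
The host can always find 2 empty boxes to open, so the reveals don't change that 3/4; it is now spread over the 1 remaining unopened box.
P(win by switching) = (3/4) · (1/1) = 3/4.

3/4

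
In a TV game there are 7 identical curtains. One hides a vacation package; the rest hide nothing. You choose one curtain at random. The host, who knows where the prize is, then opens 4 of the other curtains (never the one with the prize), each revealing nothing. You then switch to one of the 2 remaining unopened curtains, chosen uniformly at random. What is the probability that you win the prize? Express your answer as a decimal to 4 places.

0.4286

Your original curtain holds the prize with probability 1/7, so the other 6 collectively hold it with probability 6/7.
The host can always find 4 empty curtains to open, so the reveals don't change that 6/7; it is now spread over the 2 remaining unopened curtains.
P(win by switching) = (6/7) · (1/2) = 3/7 ≈ 0.4286.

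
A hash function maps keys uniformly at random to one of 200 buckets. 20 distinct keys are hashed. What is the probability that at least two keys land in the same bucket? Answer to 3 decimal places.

It's easier to compute the probability that all 20 are distinct.
P(all distinct) = 200/200 · 199/200 · ··· · 181/200 ≈ 0.374.
So the probability of at least one match is 1 − 0.374 = 0.626.

0.626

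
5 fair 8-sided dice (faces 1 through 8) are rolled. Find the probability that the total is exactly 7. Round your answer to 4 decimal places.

There are 8^5 = 32768 equally likely outcomes.
The number of ordered 5-tuples from {1,…,8} summing to 7 is 15.
P(sum = 7) = 15/32768 ≈ 0.0005.

0.0005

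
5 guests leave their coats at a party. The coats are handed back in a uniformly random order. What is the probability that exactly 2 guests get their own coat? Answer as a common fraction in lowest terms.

Choose which 2 of the 5 are fixed: C(5,2) = 10 ways.
The remaining 3 must have no fixed point: D(3) = 2.
P = 10·2/120 = 1/6.

1/6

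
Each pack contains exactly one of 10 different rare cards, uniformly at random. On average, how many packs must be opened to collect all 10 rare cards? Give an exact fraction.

After i distinct types are collected, each trial gives a new one with probability (10−i)/10, so the expected wait for the next new type is 10/(10−i).
E = 10/10 + 10/9 + 10/8 + 10/7 + 10/6 + 10/5 + 10/4 + 10/3 + 10/2 + 10/1 = 7381/252.

7381/252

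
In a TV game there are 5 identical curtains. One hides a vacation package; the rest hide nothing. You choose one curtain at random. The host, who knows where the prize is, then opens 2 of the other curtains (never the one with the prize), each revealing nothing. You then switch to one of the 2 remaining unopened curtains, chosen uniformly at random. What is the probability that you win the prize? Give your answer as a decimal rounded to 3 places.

0.400

Your original curtain holds the prize with probability 1/5, so the other 4 collectively hold it with probability 4/5.
The host can always find 2 empty curtains to open, so the reveals don't change that 4/5; it is now spread over the 2 remaining unopened curtains.
P(win by switching) = (4/5) · (1/2) = 2/5 ≈ 0.400.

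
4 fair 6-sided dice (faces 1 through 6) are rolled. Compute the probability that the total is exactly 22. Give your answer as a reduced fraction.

There are 6^4 = 1296 equally likely outcomes.
The number of ordered 4-tuples from {1,…,6} summing to 22 is 10.
P(sum = 22) = 10/1296 = 5/648.

5/648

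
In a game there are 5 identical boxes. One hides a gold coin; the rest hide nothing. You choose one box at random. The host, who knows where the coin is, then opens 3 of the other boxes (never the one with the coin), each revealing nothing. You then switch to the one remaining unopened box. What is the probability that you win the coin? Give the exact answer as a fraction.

4/5

Your original box holds the coin with probability 1/5, so the other 4 collectively hold it with probability 4/5.
The host can always find 3 empty boxes to open, so the reveals don't change that 4/5; it is now spread over the 1 remaining unopened box.
P(win by switching) = (4/5) · (1/1) = 4/5.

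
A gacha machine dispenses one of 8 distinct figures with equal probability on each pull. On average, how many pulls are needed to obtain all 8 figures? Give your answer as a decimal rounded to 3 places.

After i distinct types are collected, each trial gives a new one with probability (8−i)/8, so the expected wait for the next new type is 8/(8−i).
E = 8/8 + 8/7 + 8/6 + 8/5 + 8/4 + 8/3 + 8/2 + 8/1 = 761/35 ≈ 21.743.

21.743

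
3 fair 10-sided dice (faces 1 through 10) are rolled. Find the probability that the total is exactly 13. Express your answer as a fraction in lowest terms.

63/1000

There are 10^3 = 1000 equally likely outcomes.
The number of ordered 3-tuples from {1,…,10} summing to 13 is 63.
P(sum = 13) = 63/1000.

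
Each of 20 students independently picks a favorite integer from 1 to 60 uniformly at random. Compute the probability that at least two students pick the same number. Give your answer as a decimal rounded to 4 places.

0.9721

It's easier to compute the probability that all 20 are distinct.
P(all distinct) = 60/60 · 59/60 · ··· · 41/60 ≈ 0.0279.
So the probability of at least one match is 1 − 0.0279 = 0.9721.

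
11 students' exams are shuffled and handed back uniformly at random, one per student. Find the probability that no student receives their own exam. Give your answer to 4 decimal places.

This is the derangement probability: permutations of 11 with no fixed point.
D(11) = 11! · (1 − 1/1! + 1/2! − ··· + (−1)^11/11!) = 14684570.
P = 14684570/39916800 = 1468457/3991680 ≈ 0.3679.

0.3679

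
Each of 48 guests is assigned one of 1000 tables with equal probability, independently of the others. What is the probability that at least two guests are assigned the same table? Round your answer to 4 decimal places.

0.6822

It's easier to compute the probability that all 48 are distinct.
P(all distinct) = 1000/1000 · 999/1000 · ··· · 953/1000 ≈ 0.3178.
So the probability of at least one match is 1 − 0.3178 = 0.6822.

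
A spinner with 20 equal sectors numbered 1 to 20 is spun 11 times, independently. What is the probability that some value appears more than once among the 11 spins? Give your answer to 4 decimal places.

P(all 11 different) = 20/20 · 19/20 · ··· · 10/20 ≈ 0.0327.
P(at least two equal) = 1 − 0.0327 = 0.9673.

0.9673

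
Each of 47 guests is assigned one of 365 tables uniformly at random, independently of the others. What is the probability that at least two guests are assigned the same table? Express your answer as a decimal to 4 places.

0.9548

It's easier to compute the probability that all 47 are distinct.
P(all distinct) = 365/365 · 364/365 · ··· · 319/365 ≈ 0.0452.
So the probability of at least one match is 1 − 0.0452 = 0.9548.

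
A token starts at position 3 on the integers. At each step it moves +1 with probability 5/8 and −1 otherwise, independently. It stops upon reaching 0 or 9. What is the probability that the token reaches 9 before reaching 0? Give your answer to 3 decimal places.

0.792

Let r = q/p = (3/8)/(5/8) = 3/5. The recurrence P(i) = p·P(i+1) + q·P(i−1) with P(0)=0, P(9)=1 gives P(i) = (1 − r^i)/(1 − r^9).
P(3) = (1 − (3/5)^3) / (1 − (3/5)^9) = 15625/19729 ≈ 0.792.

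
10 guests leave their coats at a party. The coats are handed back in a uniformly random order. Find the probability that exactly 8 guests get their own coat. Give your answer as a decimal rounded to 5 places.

Choose which 8 of the 10 are fixed: C(10,8) = 45 ways.
The remaining 2 must have no fixed point: D(2) = 1.
P = 45·1/3628800 = 1/80640 ≈ 0.00001.

0.00001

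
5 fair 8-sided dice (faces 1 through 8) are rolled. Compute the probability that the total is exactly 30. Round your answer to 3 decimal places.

0.028

There are 8^5 = 32768 equally likely outcomes.
The number of ordered 5-tuples from {1,…,8} summing to 30 is 926.
P(sum = 30) = 926/32768 = 463/16384 ≈ 0.028.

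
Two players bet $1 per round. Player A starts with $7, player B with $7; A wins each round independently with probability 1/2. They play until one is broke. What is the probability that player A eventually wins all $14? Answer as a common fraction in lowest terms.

1/2

With a fair step, P(i) = ½P(i−1) + ½P(i+1) with P(0)=0, P(14)=1 has the linear solution P(i) = i/14.
P(7) = 7/14 = 1/2.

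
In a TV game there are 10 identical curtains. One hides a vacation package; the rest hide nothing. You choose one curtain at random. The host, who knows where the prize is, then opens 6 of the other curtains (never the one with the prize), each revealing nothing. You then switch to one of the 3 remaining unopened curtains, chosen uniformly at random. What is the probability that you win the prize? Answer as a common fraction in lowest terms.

Your original curtain holds the prize with probability 1/10, so the other 9 collectively hold it with probability 9/10.
The host can always find 6 empty curtains to open, so the reveals don't change that 9/10; it is now spread over the 3 remaining unopened curtains.
P(win by switching) = (9/10) · (1/3) = 3/10.

3/10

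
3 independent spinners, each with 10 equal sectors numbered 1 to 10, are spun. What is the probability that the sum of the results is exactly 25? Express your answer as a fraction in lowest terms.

There are 10^3 = 1000 equally likely outcomes.
The number of ordered 3-tuples from {1,…,10} summing to 25 is 21.
P(sum = 25) = 21/1000.

21/1000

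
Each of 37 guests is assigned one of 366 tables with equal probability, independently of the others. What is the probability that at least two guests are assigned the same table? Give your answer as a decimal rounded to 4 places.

0.8479

It's easier to compute the probability that all 37 are distinct.
P(all distinct) = 366/366 · 365/366 · ··· · 330/366 ≈ 0.1521.
So the probability of at least one match is 1 − 0.1521 = 0.8479.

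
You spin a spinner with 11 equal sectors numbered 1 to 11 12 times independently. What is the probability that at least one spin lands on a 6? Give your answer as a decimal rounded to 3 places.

0.681

P(no spin lands on a 6) = (10/11)^12 ≈ 0.319.
P(at least one) = 1 − 0.319 = 0.681.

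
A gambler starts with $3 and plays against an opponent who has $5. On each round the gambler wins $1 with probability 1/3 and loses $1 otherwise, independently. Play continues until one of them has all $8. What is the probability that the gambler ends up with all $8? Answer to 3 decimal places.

Let r = q/p = (2/3)/(1/3) = 2. The recurrence P(i) = p·P(i+1) + q·P(i−1) with P(0)=0, P(8)=1 gives P(i) = (1 − r^i)/(1 − r^8).
P(3) = (1 − (2)^3) / (1 − (2)^8) = 7/255 ≈ 0.027.

0.027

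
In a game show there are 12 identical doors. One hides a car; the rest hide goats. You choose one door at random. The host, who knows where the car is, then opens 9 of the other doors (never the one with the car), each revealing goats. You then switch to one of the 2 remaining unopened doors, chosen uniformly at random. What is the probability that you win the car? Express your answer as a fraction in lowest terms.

11/24

Your original door holds the car with probability 1/12, so the other 11 collectively hold it with probability 11/12.
The host can always find 9 empty doors to open, so the reveals don't change that 11/12; it is now spread over the 2 remaining unopened doors.
P(win by switching) = (11/12) · (1/2) = 11/24.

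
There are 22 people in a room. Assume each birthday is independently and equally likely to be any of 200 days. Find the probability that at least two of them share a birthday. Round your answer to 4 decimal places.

0.6984

It's easier to compute the probability that all 22 are distinct.
P(all distinct) = 200/200 · 199/200 · ··· · 179/200 ≈ 0.3016.
So the probability of at least one match is 1 − 0.3016 = 0.6984.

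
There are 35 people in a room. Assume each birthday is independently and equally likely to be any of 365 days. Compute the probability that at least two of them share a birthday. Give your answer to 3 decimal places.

It's easier to compute the probability that all 35 are distinct.
P(all distinct) = 365/365 · 364/365 · ··· · 331/365 ≈ 0.186.
So the probability of at least one match is 1 − 0.186 = 0.814.

0.814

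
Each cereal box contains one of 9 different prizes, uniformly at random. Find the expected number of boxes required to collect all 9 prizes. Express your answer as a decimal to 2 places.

25.46

After i distinct types are collected, each trial gives a new one with probability (9−i)/9, so the expected wait for the next new type is 9/(9−i).
E = 9/9 + 9/8 + 9/7 + 9/6 + 9/5 + 9/4 + 9/3 + 9/2 + 9/1 = 7129/280 ≈ 25.46.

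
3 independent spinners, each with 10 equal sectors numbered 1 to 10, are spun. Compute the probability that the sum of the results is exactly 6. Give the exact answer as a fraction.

1/100

There are 10^3 = 1000 equally likely outcomes.
The number of ordered 3-tuples from {1,…,10} summing to 6 is 10.
P(sum = 6) = 10/1000 = 1/100.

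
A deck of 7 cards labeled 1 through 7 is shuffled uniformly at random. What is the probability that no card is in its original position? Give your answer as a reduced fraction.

This is the derangement probability: permutations of 7 with no fixed point.
D(7) = 7! · (1 − 1/1! + 1/2! − ··· + (−1)^7/7!) = 1854.
P = 1854/5040 = 103/280.

103/280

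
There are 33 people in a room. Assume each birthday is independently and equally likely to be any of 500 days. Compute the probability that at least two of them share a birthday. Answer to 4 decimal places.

It's easier to compute the probability that all 33 are distinct.
P(all distinct) = 500/500 · 499/500 · ··· · 468/500 ≈ 0.3397.
So the probability of at least one match is 1 − 0.3397 = 0.6603.

0.6603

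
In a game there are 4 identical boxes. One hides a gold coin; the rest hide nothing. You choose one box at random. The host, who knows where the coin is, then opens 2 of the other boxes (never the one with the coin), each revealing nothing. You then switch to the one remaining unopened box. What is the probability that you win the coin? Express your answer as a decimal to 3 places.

Your original box holds the coin with probability 1/4, so the other 3 collectively hold it with probability 3/4.
The host can always find 2 empty boxes to open, so the reveals don't change that 3/4; it is now spread over the 1 remaining unopened box.
P(win by switching) = (3/4) · (1/1) = 3/4 ≈ 0.750.

0.750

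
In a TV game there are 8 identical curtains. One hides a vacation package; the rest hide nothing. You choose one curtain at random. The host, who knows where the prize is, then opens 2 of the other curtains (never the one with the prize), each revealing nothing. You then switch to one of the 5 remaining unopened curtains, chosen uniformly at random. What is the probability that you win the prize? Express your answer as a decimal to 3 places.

Your original curtain holds the prize with probability 1/8, so the other 7 collectively hold it with probability 7/8.
The host can always find 2 empty curtains to open, so the reveals don't change that 7/8; it is now spread over the 5 remaining unopened curtains.
P(win by switching) = (7/8) · (1/5) = 7/40 ≈ 0.175.

0.175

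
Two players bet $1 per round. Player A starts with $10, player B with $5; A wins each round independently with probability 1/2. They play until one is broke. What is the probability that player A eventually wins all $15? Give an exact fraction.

With a fair step, P(i) = ½P(i−1) + ½P(i+1) with P(0)=0, P(15)=1 has the linear solution P(i) = i/15.
P(10) = 10/15 = 2/3.

2/3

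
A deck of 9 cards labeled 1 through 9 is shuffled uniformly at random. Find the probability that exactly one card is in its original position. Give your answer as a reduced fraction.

2119/5760

Choose which one is fixed: C(9,1) = 9 ways.
The remaining 8 must have no fixed point: D(8) = 14833.
P = 9·14833/362880 = 2119/5760.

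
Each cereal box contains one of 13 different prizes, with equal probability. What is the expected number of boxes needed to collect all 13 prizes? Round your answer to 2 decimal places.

41.34

After i distinct types are collected, each trial gives a new one with probability (13−i)/13, so the expected wait for the next new type is 13/(13−i).
E = 13/13 + 13/12 + 13/11 + 13/10 + 13/9 + 13/8 + 13/7 + 13/6 + 13/5 + 13/4 + 13/3 + 13/2 + 13/1 = 1145993/27720 ≈ 41.34.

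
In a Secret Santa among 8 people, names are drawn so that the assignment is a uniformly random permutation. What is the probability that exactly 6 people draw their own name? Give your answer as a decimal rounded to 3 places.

0.001

Choose which 6 of the 8 are fixed: C(8,6) = 28 ways.
The remaining 2 must have no fixed point: D(2) = 1.
P = 28·1/40320 = 1/1440 ≈ 0.001.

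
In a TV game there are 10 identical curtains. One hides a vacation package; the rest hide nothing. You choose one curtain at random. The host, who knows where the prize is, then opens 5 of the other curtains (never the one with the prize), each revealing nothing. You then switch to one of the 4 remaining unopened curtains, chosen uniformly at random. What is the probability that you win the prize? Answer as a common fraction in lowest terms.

9/40

Your original curtain holds the prize with probability 1/10, so the other 9 collectively hold it with probability 9/10.
The host can always find 5 empty curtains to open, so the reveals don't change that 9/10; it is now spread over the 4 remaining unopened curtains.
P(win by switching) = (9/10) · (1/4) = 9/40.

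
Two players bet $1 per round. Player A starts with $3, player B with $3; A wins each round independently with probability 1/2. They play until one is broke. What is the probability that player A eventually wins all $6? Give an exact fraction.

1/2

With a fair step, P(i) = ½P(i−1) + ½P(i+1) with P(0)=0, P(6)=1 has the linear solution P(i) = i/6.
P(3) = 3/6 = 1/2.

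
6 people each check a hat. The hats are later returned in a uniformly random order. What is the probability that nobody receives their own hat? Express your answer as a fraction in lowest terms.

This is the derangement probability: permutations of 6 with no fixed point.
D(6) = 6! · (1 − 1/1! + 1/2! − ··· + (−1)^6/6!) = 265.
P = 265/720 = 53/144.

53/144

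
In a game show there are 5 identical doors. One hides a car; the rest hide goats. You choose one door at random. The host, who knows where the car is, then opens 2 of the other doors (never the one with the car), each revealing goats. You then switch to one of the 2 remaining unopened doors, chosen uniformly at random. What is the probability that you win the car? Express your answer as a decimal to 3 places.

0.400

Your original door holds the car with probability 1/5, so the other 4 collectively hold it with probability 4/5.
The host can always find 2 empty doors to open, so the reveals don't change that 4/5; it is now spread over the 2 remaining unopened doors.
P(win by switching) = (4/5) · (1/2) = 2/5 ≈ 0.400.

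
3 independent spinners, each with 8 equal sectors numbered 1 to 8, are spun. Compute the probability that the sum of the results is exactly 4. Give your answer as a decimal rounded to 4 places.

There are 8^3 = 512 equally likely outcomes.
The number of ordered 3-tuples from {1,…,8} summing to 4 is 3.
P(sum = 4) = 3/512 ≈ 0.0059.

0.0059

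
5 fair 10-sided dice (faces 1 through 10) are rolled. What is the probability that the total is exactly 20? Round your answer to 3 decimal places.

0.032

There are 10^5 = 100000 equally likely outcomes.
The number of ordered 5-tuples from {1,…,10} summing to 20 is 3246.
P(sum = 20) = 3246/100000 = 1623/50000 ≈ 0.032.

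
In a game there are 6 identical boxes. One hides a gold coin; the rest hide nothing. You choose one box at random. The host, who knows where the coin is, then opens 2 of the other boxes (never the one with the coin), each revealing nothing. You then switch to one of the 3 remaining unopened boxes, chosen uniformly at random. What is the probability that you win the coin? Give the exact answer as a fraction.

Your original box holds the coin with probability 1/6, so the other 5 collectively hold it with probability 5/6.
The host can always find 2 empty boxes to open, so the reveals don't change that 5/6; it is now spread over the 3 remaining unopened boxes.
P(win by switching) = (5/6) · (1/3) = 5/18.

5/18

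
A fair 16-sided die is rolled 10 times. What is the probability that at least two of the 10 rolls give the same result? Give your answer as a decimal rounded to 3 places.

0.974

P(all 10 different) = 16/16 · 15/16 · ··· · 7/16 ≈ 0.026.
P(at least two equal) = 1 − 0.026 = 0.974.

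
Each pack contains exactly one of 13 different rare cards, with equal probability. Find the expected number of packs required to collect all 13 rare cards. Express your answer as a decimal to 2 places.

After i distinct types are collected, each trial gives a new one with probability (13−i)/13, so the expected wait for the next new type is 13/(13−i).
E = 13/13 + 13/12 + 13/11 + 13/10 + 13/9 + 13/8 + 13/7 + 13/6 + 13/5 + 13/4 + 13/3 + 13/2 + 13/1 = 1145993/27720 ≈ 41.34.

41.34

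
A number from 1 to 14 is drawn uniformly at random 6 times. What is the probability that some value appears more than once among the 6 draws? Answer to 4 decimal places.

0.7128

P(all 6 different) = 14/14 · 13/14 · ··· · 9/14 ≈ 0.2872.
P(at least two equal) = 1 − 0.2872 = 0.7128.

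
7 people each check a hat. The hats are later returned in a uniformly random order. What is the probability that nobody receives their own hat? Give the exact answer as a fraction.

This is the derangement probability: permutations of 7 with no fixed point.
D(7) = 7! · (1 − 1/1! + 1/2! − ··· + (−1)^7/7!) = 1854.
P = 1854/5040 = 103/280.

103/280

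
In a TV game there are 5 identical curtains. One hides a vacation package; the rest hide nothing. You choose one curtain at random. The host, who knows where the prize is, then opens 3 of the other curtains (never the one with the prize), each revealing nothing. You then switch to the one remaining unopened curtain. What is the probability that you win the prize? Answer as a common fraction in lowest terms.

4/5

Your original curtain holds the prize with probability 1/5, so the other 4 collectively hold it with probability 4/5.
The host can always find 3 empty curtains to open, so the reveals don't change that 4/5; it is now spread over the 1 remaining unopened curtain.
P(win by switching) = (4/5) · (1/1) = 4/5.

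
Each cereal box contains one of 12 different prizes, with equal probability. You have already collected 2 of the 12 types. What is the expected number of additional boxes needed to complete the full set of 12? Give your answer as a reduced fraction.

7381/210

Starting from 2 distinct types, each trial gives a new one with probability (12−i)/12 when i types are held, so the wait for the next new type is 12/(12−i).
E = 12/10 + 12/9 + 12/8 + 12/7 + 12/6 + 12/5 + 12/4 + 12/3 + 12/2 + 12/1 = 7381/210.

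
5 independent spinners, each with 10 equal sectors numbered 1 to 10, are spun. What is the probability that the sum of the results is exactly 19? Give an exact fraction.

271/10000

There are 10^5 = 100000 equally likely outcomes.
The number of ordered 5-tuples from {1,…,10} summing to 19 is 2710.
P(sum = 19) = 2710/100000 = 271/10000.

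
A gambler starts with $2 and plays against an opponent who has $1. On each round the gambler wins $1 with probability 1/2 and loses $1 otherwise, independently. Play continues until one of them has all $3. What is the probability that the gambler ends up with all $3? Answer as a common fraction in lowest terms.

2/3

With a fair step, P(i) = ½P(i−1) + ½P(i+1) with P(0)=0, P(3)=1 has the linear solution P(i) = i/3.
P(2) = 2/3.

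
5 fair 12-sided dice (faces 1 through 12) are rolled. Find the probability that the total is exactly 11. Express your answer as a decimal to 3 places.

0.001

There are 12^5 = 248832 equally likely outcomes.
The number of ordered 5-tuples from {1,…,12} summing to 11 is 210.
P(sum = 11) = 210/248832 = 35/41472 ≈ 0.001.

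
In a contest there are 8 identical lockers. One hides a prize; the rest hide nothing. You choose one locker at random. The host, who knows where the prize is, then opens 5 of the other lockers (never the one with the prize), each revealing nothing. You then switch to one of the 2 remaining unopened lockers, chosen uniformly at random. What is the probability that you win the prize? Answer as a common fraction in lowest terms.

7/16

Your original locker holds the prize with probability 1/8, so the other 7 collectively hold it with probability 7/8.
The host can always find 5 empty lockers to open, so the reveals don't change that 7/8; it is now spread over the 2 remaining unopened lockers.
P(win by switching) = (7/8) · (1/2) = 7/16.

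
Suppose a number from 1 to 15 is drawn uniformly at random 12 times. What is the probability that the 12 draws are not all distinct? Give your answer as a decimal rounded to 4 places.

P(all 12 different) = 15/15 · 14/15 · ··· · 4/15 ≈ 0.0017.
P(at least two equal) = 1 − 0.0017 = 0.9983.

0.9983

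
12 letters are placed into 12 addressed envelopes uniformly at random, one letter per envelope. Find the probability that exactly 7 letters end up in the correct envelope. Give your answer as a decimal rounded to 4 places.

Choose which 7 of the 12 are fixed: C(12,7) = 792 ways.
The remaining 5 must have no fixed point: D(5) = 44.
P = 792·44/479001600 = 11/151200 ≈ 0.0001.

0.0001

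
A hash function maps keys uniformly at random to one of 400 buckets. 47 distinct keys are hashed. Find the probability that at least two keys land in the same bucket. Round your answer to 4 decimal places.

It's easier to compute the probability that all 47 are distinct.
P(all distinct) = 400/400 · 399/400 · ··· · 354/400 ≈ 0.0600.
So the probability of at least one match is 1 − 0.0600 = 0.9400.

0.9400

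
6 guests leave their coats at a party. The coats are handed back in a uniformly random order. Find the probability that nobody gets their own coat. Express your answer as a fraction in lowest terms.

53/144

This is the derangement probability: permutations of 6 with no fixed point.
D(6) = 6! · (1 − 1/1! + 1/2! − ··· + (−1)^6/6!) = 265.
P = 265/720 = 53/144.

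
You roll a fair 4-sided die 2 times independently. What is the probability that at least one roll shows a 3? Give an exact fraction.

7/16

P(no roll shows a 3) = (3/4)^2 = 9/16.
P(at least one) = 1 − 9/16 = 7/16.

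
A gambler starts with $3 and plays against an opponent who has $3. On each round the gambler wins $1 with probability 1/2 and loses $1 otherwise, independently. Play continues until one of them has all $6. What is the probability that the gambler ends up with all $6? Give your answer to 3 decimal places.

0.500

With a fair step, P(i) = ½P(i−1) + ½P(i+1) with P(0)=0, P(6)=1 has the linear solution P(i) = i/6.
P(3) = 3/6 = 1/2 ≈ 0.500.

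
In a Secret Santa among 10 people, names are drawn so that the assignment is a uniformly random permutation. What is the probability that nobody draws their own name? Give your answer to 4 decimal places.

0.3679

This is the derangement probability: permutations of 10 with no fixed point.
D(10) = 10! · (1 − 1/1! + 1/2! − ··· + (−1)^10/10!) = 1334961.
P = 1334961/3628800 = 16481/44800 ≈ 0.3679.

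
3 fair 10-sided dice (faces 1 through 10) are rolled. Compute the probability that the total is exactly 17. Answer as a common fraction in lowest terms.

3/40

There are 10^3 = 1000 equally likely outcomes.
The number of ordered 3-tuples from {1,…,10} summing to 17 is 75.
P(sum = 17) = 75/1000 = 3/40.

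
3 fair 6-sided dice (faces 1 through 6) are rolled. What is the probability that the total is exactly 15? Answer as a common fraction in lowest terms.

5/108

There are 6^3 = 216 equally likely outcomes.
The number of ordered 3-tuples from {1,…,6} summing to 15 is 10.
P(sum = 15) = 10/216 = 5/108.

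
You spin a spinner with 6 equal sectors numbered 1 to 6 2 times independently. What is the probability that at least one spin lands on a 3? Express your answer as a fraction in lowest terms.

P(no spin lands on a 3) = (5/6)^2 = 25/36.
P(at least one) = 1 − 25/36 = 11/36.

11/36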